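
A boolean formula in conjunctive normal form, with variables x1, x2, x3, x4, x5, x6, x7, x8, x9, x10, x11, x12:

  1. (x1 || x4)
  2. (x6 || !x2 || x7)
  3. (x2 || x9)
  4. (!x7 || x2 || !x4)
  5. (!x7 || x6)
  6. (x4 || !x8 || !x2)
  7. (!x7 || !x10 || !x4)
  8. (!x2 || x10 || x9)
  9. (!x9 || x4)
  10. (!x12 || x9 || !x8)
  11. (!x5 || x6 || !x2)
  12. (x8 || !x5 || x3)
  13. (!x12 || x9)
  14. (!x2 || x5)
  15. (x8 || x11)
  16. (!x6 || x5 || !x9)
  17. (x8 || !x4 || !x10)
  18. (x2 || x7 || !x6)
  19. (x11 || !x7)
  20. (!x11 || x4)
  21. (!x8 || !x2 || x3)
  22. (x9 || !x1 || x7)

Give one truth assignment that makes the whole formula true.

x1=True, x2=True, x3=True, x4=True, x5=True, x6=True, x7=False, x8=True, x9=True, x10=False, x11=True, x12=True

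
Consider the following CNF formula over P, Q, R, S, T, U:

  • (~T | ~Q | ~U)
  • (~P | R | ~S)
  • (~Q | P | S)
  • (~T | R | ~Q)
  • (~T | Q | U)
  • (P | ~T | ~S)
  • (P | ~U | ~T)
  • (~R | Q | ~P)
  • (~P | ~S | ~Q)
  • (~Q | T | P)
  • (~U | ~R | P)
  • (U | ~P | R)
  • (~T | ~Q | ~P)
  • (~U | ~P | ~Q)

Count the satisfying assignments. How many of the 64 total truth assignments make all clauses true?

9

Case analysis on P and Q:
  P=1, Q=1: remaining (R,S,T,U) ∈ {(1,0,0,0)} — 1.
  P=1, Q=0: remaining (R,S,T,U) ∈ {(0,0,0,1); (0,0,1,1)} — 2.
  P=0, Q=1: a clause becomes empty — 0.
  P=0, Q=0: S free; 3 ways for (R,T,U) × 2^1 = 6.
Total: 1 + 2 + 0 + 6 = 9.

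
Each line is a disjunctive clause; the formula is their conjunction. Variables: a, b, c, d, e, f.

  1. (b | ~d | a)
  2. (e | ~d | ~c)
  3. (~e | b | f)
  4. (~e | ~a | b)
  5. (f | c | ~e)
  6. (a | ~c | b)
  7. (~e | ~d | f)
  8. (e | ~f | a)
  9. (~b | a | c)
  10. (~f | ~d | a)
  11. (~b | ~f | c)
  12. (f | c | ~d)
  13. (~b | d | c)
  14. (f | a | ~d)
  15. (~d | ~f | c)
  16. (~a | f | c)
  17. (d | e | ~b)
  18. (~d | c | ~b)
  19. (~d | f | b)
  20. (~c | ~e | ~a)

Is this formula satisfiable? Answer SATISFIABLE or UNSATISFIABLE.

SATISFIABLE

Try a = False.
The remaining clauses are satisfied by b = True, c = True, d = False, e = True, f = True.
So a=F  b=T  c=T  d=F  e=T  f=T is a satisfying assignment.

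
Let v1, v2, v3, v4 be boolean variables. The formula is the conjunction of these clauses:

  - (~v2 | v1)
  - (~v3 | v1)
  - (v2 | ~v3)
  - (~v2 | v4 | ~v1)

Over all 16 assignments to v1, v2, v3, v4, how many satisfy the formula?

Satisfying assignments:
  v1=0 v2=0 v3=0 v4=0
  v1=0 v2=0 v3=0 v4=1
  v1=1 v2=0 v3=0 v4=0
  v1=1 v2=0 v3=0 v4=1
  v1=1 v2=1 v3=0 v4=1
  v1=1 v2=1 v3=1 v4=1
Count: 6.

6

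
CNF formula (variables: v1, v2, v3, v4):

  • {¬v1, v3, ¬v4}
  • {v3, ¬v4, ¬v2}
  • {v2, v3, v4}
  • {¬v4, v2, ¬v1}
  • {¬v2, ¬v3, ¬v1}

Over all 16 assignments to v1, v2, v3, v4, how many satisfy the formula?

Satisfying assignments:
  v1=0 v2=0 v3=0 v4=1
  v1=0 v2=0 v3=1 v4=0
  v1=0 v2=0 v3=1 v4=1
  v1=0 v2=1 v3=0 v4=0
  v1=0 v2=1 v3=1 v4=0
  v1=0 v2=1 v3=1 v4=1
  v1=1 v2=0 v3=1 v4=0
  v1=1 v2=1 v3=0 v4=0
Count: 8.

8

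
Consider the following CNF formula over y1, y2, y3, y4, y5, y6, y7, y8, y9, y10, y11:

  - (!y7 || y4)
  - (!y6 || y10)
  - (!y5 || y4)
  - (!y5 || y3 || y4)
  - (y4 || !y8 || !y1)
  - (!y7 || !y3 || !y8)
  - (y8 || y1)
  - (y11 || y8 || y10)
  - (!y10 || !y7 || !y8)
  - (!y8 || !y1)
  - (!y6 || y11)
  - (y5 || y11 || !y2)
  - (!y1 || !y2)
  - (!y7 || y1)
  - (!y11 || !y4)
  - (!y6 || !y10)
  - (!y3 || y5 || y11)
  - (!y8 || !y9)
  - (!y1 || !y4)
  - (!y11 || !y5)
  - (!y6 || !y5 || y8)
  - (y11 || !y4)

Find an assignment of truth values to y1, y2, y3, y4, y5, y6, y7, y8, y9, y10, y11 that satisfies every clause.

y2 occurs only negated in the remaining clauses — set y2 = False.
y6 occurs only negated in the remaining clauses — set y6 = False.
Branch on y1: take y1 = False.
  then y8 is forced to True.
  then y7 is forced to False.
  then y9 is forced to False.
Try y3 = True.
For the remaining variables, y4 = False, y5 = False, y10 = True, y11 = True works.
Every clause has at least one true literal under this assignment.

y1=False, y2=False, y3=True, y4=False, y5=False, y6=False, y7=False, y8=True, y9=False, y10=True, y11=True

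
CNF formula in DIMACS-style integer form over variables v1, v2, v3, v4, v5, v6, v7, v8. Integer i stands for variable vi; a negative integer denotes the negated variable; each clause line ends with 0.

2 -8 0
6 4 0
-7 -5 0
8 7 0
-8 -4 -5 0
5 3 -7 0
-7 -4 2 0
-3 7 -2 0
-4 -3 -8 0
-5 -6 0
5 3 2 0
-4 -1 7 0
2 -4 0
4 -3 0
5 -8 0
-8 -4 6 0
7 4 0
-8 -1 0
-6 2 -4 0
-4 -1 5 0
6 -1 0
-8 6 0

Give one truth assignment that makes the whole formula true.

v1 = 0, v2 = 1, v3 = 1, v4 = 1, v5 = 0, v6 = 0, v7 = 1, v8 = 0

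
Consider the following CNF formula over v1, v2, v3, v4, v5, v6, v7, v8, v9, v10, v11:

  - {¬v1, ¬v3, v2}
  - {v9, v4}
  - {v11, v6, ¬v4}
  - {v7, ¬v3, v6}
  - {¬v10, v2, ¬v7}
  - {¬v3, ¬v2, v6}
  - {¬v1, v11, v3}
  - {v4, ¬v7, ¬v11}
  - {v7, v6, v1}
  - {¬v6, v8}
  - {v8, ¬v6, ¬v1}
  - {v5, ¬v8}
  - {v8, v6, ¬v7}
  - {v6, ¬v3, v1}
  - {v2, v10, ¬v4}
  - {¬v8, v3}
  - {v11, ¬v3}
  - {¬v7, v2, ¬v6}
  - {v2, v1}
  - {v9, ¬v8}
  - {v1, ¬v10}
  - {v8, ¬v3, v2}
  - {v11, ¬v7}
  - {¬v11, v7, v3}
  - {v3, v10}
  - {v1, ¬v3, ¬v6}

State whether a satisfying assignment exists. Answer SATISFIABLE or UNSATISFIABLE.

SATISFIABLE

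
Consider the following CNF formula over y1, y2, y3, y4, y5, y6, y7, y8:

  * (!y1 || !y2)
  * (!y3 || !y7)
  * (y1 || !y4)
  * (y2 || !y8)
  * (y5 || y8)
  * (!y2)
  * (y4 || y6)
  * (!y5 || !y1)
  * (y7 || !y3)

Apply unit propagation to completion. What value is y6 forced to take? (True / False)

True

(!y2) stands alone — y2 = False.
In (y2 || !y8), y2 is now false; !y8 must hold, so y8 = False.
(y5 || y8): since y8 = False, the clause reduces to (y5). y5 = True.
From (!y5 || !y1) and y5 = True: y1 = False.
In (!y4 || y1), y1 is now false; !y4 must hold, so y4 = False.
(y4 || y6): since y4 = False, the clause reduces to (y6). y6 = True.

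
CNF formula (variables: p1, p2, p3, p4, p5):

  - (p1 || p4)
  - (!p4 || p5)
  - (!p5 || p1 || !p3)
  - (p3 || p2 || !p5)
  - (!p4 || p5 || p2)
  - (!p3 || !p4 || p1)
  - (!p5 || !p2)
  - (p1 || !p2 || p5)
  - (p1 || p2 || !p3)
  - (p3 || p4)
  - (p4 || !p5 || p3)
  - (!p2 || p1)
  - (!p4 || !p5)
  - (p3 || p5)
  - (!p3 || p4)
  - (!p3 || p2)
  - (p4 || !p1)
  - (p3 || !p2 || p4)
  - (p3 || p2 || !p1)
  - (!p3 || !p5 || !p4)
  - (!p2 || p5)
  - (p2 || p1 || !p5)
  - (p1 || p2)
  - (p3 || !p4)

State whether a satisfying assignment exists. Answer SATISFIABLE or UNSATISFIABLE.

UNSATISFIABLE

p3 = True:
  propagation gives p4=True, p5=True; an empty clause results — contradiction.
p3 = False:
  propagation gives p4=True; an empty clause results — contradiction.
Every branch closes, so no satisfying assignment exists.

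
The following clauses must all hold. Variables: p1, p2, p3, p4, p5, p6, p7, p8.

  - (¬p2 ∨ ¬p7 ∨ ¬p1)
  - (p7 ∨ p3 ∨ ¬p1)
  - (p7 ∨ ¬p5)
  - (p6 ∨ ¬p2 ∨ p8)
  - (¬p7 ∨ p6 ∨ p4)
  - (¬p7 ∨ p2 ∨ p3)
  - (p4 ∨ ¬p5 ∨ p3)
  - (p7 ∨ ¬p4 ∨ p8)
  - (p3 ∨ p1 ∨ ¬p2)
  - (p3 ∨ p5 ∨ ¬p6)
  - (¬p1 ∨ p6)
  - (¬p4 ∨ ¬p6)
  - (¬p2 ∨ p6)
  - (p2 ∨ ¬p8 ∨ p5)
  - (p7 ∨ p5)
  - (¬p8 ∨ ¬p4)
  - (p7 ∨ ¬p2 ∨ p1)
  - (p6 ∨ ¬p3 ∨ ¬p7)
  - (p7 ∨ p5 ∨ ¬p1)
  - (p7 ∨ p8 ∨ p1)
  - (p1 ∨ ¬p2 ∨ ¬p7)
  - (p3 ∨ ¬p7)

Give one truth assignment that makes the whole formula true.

p1=F, p2=F, p3=T, p4=F, p5=T, p6=T, p7=T, p8=T

Try p1 = False.
The remaining clauses are satisfied by p2 = False, p3 = True, p4 = False, p5 = True, p6 = True, p7 = True, p8 = True.
Every clause has at least one true literal under this assignment.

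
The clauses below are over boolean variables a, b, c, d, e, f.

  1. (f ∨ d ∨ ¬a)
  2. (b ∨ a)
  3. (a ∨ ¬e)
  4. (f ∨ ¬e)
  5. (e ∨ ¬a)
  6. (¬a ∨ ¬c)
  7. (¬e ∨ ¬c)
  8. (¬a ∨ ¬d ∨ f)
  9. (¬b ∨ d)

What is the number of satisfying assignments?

7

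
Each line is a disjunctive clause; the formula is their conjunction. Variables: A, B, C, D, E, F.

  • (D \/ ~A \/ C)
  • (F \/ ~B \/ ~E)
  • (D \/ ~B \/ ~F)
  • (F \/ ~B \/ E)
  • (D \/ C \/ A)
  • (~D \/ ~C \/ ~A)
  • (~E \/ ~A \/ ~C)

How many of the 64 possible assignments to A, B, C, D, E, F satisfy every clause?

Split on A, then C.
  A=1, C=1: remaining (B,D,E,F) ∈ {(0,0,0,0); (0,0,0,1)} — 2.
  A=1, C=0: E free; 3 ways for (B,D,F) × 2^1 = 6.
  A=0, C=1: E free; 5 ways for (B,D,F) × 2^1 = 10.
  A=0, C=0: E free; 3 ways for (B,D,F) × 2^1 = 6.
Total: 2 + 6 + 10 + 6 = 24.

24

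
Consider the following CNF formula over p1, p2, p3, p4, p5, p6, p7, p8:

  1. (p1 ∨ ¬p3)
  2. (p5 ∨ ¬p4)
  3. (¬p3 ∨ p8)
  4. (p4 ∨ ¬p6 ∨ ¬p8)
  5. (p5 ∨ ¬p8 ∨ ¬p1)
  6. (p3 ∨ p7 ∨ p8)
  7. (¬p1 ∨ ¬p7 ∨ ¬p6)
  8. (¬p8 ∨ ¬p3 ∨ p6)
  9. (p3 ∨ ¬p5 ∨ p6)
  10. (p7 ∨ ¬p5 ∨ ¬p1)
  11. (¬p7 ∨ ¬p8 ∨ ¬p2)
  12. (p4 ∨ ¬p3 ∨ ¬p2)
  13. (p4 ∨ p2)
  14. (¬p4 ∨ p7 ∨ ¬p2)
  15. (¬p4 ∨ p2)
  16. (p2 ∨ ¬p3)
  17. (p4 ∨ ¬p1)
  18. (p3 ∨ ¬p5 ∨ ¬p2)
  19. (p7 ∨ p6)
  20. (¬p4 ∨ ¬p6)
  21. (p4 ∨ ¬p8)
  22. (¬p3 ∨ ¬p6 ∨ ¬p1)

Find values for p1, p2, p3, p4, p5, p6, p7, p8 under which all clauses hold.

p1=F, p2=T, p3=F, p4=F, p5=F, p6=T, p7=T, p8=F

Set p1 = False and propagate.
  then p3 is forced to False.
Branch on p2: take p2 = True.
  then p5 is forced to False.
  then p4 is forced to False.
  then p8 is forced to False.
  then p7 is forced to True.
p6 is now unconstrained; take p6 = True.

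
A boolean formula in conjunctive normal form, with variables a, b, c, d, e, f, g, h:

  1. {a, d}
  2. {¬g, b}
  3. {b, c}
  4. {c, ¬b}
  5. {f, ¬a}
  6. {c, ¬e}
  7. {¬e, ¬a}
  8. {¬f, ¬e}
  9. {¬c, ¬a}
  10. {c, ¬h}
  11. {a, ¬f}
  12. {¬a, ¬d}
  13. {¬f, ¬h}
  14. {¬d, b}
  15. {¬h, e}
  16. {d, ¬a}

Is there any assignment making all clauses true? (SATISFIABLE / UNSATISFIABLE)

SATISFIABLE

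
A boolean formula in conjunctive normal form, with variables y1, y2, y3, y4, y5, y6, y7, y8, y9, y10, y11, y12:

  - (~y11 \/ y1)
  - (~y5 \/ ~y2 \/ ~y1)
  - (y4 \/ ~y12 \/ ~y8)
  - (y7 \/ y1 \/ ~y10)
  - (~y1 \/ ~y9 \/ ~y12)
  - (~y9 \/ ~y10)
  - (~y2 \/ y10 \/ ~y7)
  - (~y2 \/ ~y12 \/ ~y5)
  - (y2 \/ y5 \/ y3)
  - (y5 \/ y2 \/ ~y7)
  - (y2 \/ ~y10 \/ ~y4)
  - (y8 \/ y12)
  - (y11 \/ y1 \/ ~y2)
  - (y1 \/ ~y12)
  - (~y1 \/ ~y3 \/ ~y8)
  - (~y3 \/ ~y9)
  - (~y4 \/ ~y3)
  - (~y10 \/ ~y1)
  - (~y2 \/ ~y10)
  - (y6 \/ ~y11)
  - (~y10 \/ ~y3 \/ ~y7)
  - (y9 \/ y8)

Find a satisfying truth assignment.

y1=F, y2=F, y3=F, y4=F, y5=T, y6=F, y7=F, y8=T, y9=F, y10=F, y11=F, y12=F

Set y1 = False and propagate.
  then y11 is forced to False.
  then y2 is forced to False.
  then y12 is forced to False.
  then y8 is forced to True.
Set y3 = False and propagate.
  then y5 is forced to True.
The remaining clauses are satisfied by y4 = False, y6 = False, y7 = False, y9 = False, y10 = False.
Every clause has at least one true literal under this assignment.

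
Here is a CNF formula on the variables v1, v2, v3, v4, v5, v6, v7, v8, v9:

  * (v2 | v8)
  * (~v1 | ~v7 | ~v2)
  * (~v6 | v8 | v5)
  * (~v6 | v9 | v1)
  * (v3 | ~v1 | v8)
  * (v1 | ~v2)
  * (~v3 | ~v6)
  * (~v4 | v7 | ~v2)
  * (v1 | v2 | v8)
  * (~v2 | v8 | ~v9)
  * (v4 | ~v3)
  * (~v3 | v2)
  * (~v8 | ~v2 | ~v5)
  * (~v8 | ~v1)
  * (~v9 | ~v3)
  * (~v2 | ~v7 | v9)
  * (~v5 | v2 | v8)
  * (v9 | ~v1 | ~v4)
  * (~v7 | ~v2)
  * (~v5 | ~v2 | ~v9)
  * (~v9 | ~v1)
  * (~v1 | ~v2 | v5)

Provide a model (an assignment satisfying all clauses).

v1 = False, v2 = False, v3 = False, v4 = True, v5 = True, v6 = False, v7 = False, v8 = True, v9 = True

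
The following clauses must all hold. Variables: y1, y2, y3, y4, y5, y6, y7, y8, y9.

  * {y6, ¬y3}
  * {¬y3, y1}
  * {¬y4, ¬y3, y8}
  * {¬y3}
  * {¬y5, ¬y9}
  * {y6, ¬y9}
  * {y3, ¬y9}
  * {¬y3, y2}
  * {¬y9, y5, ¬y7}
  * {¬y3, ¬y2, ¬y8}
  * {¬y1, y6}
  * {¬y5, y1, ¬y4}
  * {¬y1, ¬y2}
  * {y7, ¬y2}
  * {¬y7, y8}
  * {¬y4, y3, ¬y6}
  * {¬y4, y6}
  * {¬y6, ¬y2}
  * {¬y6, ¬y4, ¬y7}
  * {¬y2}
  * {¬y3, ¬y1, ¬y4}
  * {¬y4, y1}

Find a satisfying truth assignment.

y1 = T, y2 = F, y3 = F, y4 = F, y5 = F, y6 = T, y7 = F, y8 = F, y9 = F

Check each clause:
  1. {¬y3, y6} — ¬y3 is true.
  2. {y1, ¬y3} — y1 is true.
  3. {¬y3, y8, ¬y4} — ¬y4 is true.
  4. {¬y3} — ¬y3 is true.
  5. {¬y5, ¬y9} — ¬y5 is true.
  6. {y6, ¬y9} — y6 is true.
  7. {y3, ¬y9} — ¬y9 is true.
  8. {y2, ¬y3} — ¬y3 is true.
  9. {¬y7, ¬y9, y5} — ¬y7 is true.
  10. {¬y2, ¬y3, ¬y8} — ¬y8 is true.
  11. {y6, ¬y1} — y6 is true.
  12. {¬y4, ¬y5, y1} — y1 is true.
  13. {¬y2, ¬y1} — ¬y2 is true.
  14. {¬y2, y7} — ¬y2 is true.
  15. {y8, ¬y7} — ¬y7 is true.
  16. {¬y6, y3, ¬y4} — ¬y4 is true.
  17. {¬y4, y6} — ¬y4 is true.
  18. {¬y6, ¬y2} — ¬y2 is true.
  19. {¬y7, ¬y4, ¬y6} — ¬y7 is true.
  20. {¬y2} — ¬y2 is true.
  21. {¬y4, ¬y3, ¬y1} — ¬y4 is true.
  22. {y1, ¬y4} — y1 is true.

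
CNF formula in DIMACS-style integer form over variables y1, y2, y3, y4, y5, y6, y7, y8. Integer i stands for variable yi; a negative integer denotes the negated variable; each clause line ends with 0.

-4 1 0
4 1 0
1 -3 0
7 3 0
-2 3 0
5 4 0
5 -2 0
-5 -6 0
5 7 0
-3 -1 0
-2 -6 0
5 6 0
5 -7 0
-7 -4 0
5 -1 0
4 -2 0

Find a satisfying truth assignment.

y2 occurs only negated in the remaining clauses — set y2 = False.
Set y1 = True and propagate.
  then y3 is forced to False.
  then y7 is forced to True.
  then y5 is forced to True.
  then y6 is forced to False.
  then y4 is forced to False.
y8 is now unconstrained; take y8 = True.
Check each clause:
  1. (¬y4 ∨ y1) — y1 is true.
  2. (y4 ∨ y1) — y1 is true.
  3. (y1 ∨ ¬y3) — y1 is true.
  4. (y7 ∨ y3) — y7 is true.
  5. (¬y2 ∨ y3) — ¬y2 is true.
  6. (y4 ∨ y5) — y5 is true.
  7. (y5 ∨ ¬y2) — y5 is true.
  8. (¬y5 ∨ ¬y6) — ¬y6 is true.
  9. (y7 ∨ y5) — y5 is true.
  10. (¬y1 ∨ ¬y3) — ¬y3 is true.
  11. (¬y6 ∨ ¬y2) — ¬y6 is true.
  12. (y5 ∨ y6) — y5 is true.
  13. (¬y7 ∨ y5) — y5 is true.
  14. (¬y4 ∨ ¬y7) — ¬y4 is true.
  15. (¬y1 ∨ y5) — y5 is true.
  16. (y4 ∨ ¬y2) — ¬y2 is true.

y1=True, y2=False, y3=False, y4=False, y5=True, y6=False, y7=True, y8=True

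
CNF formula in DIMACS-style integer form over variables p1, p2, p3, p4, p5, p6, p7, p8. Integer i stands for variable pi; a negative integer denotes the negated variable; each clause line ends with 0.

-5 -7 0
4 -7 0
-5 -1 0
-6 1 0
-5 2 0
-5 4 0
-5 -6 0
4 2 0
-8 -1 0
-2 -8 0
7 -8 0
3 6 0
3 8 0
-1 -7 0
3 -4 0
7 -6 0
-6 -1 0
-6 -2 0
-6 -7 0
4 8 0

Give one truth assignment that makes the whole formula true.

p1 = False, p2 = False, p3 = True, p4 = True, p5 = False, p6 = False, p7 = True, p8 = True

Check each clause:
  1. {¬p5, ¬p7} — ¬p5 is true.
  2. {p4, ¬p7} — p4 is true.
  3. {¬p1, ¬p5} — ¬p5 is true.
  4. {¬p6, p1} — ¬p6 is true.
  5. {p2, ¬p5} — ¬p5 is true.
  6. {p4, ¬p5} — ¬p5 is true.
  7. {¬p5, ¬p6} — ¬p6 is true.
  8. {p4, p2} — p4 is true.
  9. {¬p8, ¬p1} — ¬p1 is true.
  10. {¬p2, ¬p8} — ¬p2 is true.
  11. {¬p8, p7} — p7 is true.
  12. {p3, p6} — p3 is true.
  13. {p3, p8} — p8 is true.
  14. {¬p7, ¬p1} — ¬p1 is true.
  15. {¬p4, p3} — p3 is true.
  16. {p7, ¬p6} — ¬p6 is true.
  17. {¬p1, ¬p6} — ¬p6 is true.
  18. {¬p6, ¬p2} — ¬p6 is true.
  19. {¬p6, ¬p7} — ¬p6 is true.
  20. {p8, p4} — p8 is true.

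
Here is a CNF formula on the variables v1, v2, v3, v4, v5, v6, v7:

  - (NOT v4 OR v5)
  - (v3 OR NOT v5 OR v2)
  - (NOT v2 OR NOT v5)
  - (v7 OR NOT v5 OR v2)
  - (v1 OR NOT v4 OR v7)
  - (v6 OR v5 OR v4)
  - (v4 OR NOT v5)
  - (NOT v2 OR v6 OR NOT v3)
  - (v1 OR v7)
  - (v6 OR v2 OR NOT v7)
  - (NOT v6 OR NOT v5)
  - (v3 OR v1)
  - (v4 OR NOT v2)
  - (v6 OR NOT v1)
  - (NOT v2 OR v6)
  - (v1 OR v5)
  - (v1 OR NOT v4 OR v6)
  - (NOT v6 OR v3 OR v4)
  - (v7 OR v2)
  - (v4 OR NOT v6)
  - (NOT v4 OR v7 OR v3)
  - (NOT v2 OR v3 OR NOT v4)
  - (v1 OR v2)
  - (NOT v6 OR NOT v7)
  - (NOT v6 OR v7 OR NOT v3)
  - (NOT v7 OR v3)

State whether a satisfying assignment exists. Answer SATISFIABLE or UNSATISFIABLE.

v6 = True:
  propagation gives v5=False, v4=False; an empty clause results — contradiction.
v6 = False:
  propagation gives v1=False, v7=True, v2=True; an empty clause results — contradiction.
Every branch closes, so no satisfying assignment exists.

UNSATISFIABLE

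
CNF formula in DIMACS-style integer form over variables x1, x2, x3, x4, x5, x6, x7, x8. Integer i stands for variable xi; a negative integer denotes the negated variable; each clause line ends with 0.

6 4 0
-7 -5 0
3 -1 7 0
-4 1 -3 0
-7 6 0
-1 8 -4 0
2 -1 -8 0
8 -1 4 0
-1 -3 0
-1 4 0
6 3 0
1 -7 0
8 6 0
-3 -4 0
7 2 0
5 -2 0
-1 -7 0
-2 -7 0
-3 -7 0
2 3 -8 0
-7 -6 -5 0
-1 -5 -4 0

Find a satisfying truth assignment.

Set x1 = False and propagate.
  then x7 is forced to False.
  then x2 is forced to True.
  then x5 is forced to True.
The remaining clauses are satisfied by x3 = False, x4 = True, x6 = True, x8 = False.
Every clause has at least one true literal under this assignment.

x1=F, x2=T, x3=F, x4=T, x5=T, x6=T, x7=F, x8=F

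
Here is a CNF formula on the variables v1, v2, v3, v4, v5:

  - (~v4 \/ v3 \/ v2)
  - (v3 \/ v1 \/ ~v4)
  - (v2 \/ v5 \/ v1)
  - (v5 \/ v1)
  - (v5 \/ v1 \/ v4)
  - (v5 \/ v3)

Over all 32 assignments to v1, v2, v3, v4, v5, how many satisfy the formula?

Split on v1, then v5.
  v1=1, v5=1: 7 of the 8 assignments to (v2,v3,v4) work.
  v1=1, v5=0: remaining (v2,v3,v4) ∈ {(0,1,0); (0,1,1); (1,1,0); (1,1,1)} — 4.
  v1=0, v5=1: v2 free; 3 ways for (v3,v4) × 2^1 = 6.
  v1=0, v5=0: a clause becomes empty — 0.
Total: 7 + 4 + 6 + 0 = 17.

17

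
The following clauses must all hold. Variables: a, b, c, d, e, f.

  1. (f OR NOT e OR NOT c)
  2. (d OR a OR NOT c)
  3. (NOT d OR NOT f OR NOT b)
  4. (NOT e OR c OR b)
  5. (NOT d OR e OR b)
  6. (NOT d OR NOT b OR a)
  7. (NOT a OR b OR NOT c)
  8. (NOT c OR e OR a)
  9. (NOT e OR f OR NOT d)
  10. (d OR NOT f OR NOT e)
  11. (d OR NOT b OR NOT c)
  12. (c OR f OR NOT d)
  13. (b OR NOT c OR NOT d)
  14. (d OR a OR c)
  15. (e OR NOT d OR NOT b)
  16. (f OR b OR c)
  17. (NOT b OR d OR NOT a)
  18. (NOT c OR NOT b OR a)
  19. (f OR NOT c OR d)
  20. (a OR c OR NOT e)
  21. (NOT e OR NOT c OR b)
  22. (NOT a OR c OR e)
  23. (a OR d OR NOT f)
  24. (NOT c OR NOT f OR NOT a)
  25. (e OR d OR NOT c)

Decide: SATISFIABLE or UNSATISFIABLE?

UNSATISFIABLE

c = True:
  d = True:
    propagation gives b=True, f=False, e=False; an empty clause results — contradiction.
  d = False:
    propagation gives a=True, b=True; an empty clause results — contradiction.
c = False:
  d = True:
    propagation gives f=True, b=False, e=False; an empty clause results — contradiction.
  d = False:
    propagation gives a=True, b=False, e=False; an empty clause results — contradiction.
Every branch closes, so no satisfying assignment exists.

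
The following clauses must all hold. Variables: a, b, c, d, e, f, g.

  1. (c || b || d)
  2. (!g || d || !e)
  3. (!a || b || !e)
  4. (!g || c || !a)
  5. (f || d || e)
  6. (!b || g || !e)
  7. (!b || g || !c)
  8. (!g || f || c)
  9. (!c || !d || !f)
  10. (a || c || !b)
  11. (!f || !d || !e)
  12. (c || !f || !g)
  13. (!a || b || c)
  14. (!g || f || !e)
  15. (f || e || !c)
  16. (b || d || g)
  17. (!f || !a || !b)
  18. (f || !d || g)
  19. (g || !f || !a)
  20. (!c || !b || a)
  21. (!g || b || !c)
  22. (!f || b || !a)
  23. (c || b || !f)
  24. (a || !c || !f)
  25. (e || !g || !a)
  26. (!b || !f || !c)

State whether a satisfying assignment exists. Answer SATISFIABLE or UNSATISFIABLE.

c = True:
  f = True:
    propagation gives d=False, a=True, b=False; an empty clause results — contradiction.
  f = False:
    propagation gives e=True, g=False, b=False, a=False; an empty clause results — contradiction.
c = False:
  f = True:
    propagation gives g=False, a=False, b=False; an empty clause results — contradiction.
  f = False:
    propagation gives g=False, d=False, b=True, e=True; an empty clause results — contradiction.
Every branch closes, so no satisfying assignment exists.

UNSATISFIABLE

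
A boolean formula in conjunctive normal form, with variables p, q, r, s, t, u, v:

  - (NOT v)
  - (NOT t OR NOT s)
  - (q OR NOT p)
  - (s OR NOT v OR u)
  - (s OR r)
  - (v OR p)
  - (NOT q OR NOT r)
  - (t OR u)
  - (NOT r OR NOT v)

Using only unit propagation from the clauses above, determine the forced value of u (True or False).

Unit clause (NOT v) sets v = False.
From (p OR v) and v = False: p = True.
In (q OR NOT p), NOT p is now false; q must hold, so q = True.
From (NOT r OR NOT q) and q = True: r = False.
In (s OR r), r is now false; s must hold, so s = True.
(NOT s OR NOT t) with s = True leaves only NOT t, so t = False.
From (u OR t) and t = False: u = True.

True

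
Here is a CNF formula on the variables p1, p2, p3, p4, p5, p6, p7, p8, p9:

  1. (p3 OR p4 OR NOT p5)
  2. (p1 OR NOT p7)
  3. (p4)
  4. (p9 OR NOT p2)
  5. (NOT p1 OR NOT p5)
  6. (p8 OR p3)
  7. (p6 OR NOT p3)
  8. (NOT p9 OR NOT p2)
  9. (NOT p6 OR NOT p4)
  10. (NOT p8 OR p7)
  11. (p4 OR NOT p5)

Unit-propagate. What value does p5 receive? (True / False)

False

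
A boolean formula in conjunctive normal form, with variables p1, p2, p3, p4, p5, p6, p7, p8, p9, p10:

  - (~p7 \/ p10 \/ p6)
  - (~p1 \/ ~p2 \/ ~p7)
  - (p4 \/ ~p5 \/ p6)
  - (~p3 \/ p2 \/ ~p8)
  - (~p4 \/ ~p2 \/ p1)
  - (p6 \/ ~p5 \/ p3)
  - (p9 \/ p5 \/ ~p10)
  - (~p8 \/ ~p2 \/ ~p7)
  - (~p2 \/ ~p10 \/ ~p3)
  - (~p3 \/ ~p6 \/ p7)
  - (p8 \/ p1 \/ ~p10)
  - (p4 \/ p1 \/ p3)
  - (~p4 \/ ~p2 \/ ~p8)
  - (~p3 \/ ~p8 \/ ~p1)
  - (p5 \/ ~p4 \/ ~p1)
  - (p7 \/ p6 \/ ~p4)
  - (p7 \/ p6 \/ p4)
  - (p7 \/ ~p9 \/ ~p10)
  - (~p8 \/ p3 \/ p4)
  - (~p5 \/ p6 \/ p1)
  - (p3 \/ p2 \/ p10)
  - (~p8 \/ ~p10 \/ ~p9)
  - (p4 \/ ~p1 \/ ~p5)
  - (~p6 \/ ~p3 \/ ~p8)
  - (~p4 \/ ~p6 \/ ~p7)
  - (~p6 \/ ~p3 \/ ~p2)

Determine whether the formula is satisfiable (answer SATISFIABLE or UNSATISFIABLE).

SATISFIABLE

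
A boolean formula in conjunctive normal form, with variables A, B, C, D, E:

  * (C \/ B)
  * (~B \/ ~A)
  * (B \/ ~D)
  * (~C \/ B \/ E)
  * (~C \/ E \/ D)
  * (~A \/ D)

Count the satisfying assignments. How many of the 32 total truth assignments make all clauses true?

8

The models are:
  A=F B=F C=T D=F E=T
  A=F B=T C=F D=F E=F
  A=F B=T C=F D=F E=T
  A=F B=T C=F D=T E=F
  A=F B=T C=F D=T E=T
  A=F B=T C=T D=F E=T
  A=F B=T C=T D=T E=F
  A=F B=T C=T D=T E=T
Count: 8.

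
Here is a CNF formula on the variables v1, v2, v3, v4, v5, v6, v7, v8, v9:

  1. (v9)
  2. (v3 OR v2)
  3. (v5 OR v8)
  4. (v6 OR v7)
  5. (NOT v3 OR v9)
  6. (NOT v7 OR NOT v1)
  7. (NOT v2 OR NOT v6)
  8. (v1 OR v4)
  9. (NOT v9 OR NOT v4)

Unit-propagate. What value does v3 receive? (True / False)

True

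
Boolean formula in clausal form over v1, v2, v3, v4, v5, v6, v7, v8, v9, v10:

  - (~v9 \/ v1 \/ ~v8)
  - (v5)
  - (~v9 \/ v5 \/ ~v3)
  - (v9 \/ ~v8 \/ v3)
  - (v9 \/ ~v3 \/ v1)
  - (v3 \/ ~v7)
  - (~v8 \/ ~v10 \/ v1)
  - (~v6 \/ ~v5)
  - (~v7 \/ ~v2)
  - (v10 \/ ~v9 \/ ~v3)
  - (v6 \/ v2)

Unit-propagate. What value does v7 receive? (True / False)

False

(v5) stands alone — v5 = True.
(~v5 \/ ~v6) with v5 = True leaves only ~v6, so v6 = False.
From (v6 \/ v2) and v6 = False: v2 = True.
(~v7 \/ ~v2): since v2 = True, the clause reduces to (~v7). v7 = False.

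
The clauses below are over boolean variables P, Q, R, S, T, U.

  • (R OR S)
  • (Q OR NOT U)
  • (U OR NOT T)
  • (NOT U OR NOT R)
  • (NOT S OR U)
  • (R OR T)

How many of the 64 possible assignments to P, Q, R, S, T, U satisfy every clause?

6

Satisfying assignments:
  P=F Q=F R=T S=F T=F U=F
  P=F Q=T R=F S=T T=T U=T
  P=F Q=T R=T S=F T=F U=F
  P=T Q=F R=T S=F T=F U=F
  P=T Q=T R=F S=T T=T U=T
  P=T Q=T R=T S=F T=F U=F
That's 6 in total.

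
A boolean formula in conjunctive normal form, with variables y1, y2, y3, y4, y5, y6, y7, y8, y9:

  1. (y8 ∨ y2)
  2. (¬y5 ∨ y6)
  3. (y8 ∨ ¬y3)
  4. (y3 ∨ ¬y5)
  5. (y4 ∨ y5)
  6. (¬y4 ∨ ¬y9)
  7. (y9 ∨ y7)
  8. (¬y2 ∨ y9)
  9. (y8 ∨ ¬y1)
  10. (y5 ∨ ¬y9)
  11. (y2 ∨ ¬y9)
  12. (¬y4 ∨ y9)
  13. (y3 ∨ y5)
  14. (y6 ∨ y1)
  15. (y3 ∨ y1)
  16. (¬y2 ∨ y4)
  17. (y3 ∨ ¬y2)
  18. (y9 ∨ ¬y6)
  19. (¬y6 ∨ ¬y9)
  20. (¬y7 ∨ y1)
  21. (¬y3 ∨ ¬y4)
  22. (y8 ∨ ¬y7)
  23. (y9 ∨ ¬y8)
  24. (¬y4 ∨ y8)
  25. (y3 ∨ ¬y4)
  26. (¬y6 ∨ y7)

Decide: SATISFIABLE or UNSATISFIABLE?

UNSATISFIABLE

y9 = True:
  propagation gives y4=False, y5=True, y6=True; an empty clause results — contradiction.
y9 = False:
  propagation gives y7=True, y2=False, y8=True; an empty clause results — contradiction.
Every branch closes, so no satisfying assignment exists.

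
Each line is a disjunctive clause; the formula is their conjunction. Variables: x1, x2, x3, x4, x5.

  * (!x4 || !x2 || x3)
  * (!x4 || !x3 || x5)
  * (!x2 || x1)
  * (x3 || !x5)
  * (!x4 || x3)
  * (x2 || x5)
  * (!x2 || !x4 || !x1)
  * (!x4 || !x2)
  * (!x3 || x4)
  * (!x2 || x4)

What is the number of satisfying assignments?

The models are:
  x1=F x2=F x3=T x4=T x5=T
  x1=T x2=F x3=T x4=T x5=T
Count: 2.

2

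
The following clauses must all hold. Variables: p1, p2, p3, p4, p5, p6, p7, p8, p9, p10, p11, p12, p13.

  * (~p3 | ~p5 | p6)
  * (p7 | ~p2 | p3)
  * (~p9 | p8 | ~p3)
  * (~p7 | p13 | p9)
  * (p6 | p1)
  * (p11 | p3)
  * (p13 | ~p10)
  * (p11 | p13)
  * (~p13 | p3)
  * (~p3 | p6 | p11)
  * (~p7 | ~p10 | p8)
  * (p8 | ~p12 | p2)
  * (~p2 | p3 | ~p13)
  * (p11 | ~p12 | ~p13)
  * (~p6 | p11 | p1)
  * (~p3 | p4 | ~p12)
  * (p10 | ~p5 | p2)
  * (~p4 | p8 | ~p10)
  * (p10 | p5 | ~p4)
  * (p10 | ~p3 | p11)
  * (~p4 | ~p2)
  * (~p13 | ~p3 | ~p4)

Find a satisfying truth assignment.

p1 = F, p2 = T, p3 = T, p4 = F, p5 = F, p6 = T, p7 = F, p8 = F, p9 = F, p10 = F, p11 = T, p12 = F, p13 = F

p11 occurs only positively in the remaining clauses — set p11 = True.
p12 occurs only negated in the remaining clauses — set p12 = False.
Branch on p1: take p1 = False.
  then p6 is forced to True.
Set p2 = True and propagate.
  then p4 is forced to False.
For the remaining variables, p3 = True, p5 = False, p7 = False, p8 = False, p9 = False, p10 = False, p13 = False works.
Every clause has at least one true literal under this assignment.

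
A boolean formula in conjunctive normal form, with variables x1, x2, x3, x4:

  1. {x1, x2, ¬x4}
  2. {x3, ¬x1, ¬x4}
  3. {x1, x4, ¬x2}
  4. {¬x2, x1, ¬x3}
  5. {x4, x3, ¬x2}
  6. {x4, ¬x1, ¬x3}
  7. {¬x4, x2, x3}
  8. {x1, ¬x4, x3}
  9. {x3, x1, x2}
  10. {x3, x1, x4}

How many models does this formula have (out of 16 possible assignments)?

Satisfying assignments:
  x1=0 x2=0 x3=1 x4=0
  x1=1 x2=0 x3=0 x4=0
  x1=1 x2=0 x3=1 x4=1
  x1=1 x2=1 x3=1 x4=1
That's 4 in total.

4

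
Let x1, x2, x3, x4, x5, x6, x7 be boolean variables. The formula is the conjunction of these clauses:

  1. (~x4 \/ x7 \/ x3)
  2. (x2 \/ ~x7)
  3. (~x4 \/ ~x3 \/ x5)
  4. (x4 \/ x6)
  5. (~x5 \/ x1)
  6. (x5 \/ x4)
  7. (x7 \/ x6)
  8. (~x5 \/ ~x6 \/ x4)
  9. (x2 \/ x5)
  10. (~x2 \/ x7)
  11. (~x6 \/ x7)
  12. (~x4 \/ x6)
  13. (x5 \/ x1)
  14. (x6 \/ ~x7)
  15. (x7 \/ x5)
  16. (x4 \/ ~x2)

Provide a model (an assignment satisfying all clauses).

x1=T, x2=T, x3=F, x4=T, x5=T, x6=T, x7=T

Check each clause:
  1. (x3 \/ x7 \/ ~x4) — x7 is true.
  2. (~x7 \/ x2) — x2 is true.
  3. (x5 \/ ~x4 \/ ~x3) — x5 is true.
  4. (x6 \/ x4) — x4 is true.
  5. (x1 \/ ~x5) — x1 is true.
  6. (x5 \/ x4) — x4 is true.
  7. (x6 \/ x7) — x6 is true.
  8. (x4 \/ ~x6 \/ ~x5) — x4 is true.
  9. (x2 \/ x5) — x2 is true.
  10. (~x2 \/ x7) — x7 is true.
  11. (~x6 \/ x7) — x7 is true.
  12. (~x4 \/ x6) — x6 is true.
  13. (x1 \/ x5) — x1 is true.
  14. (x6 \/ ~x7) — x6 is true.
  15. (x7 \/ x5) — x5 is true.
  16. (x4 \/ ~x2) — x4 is true.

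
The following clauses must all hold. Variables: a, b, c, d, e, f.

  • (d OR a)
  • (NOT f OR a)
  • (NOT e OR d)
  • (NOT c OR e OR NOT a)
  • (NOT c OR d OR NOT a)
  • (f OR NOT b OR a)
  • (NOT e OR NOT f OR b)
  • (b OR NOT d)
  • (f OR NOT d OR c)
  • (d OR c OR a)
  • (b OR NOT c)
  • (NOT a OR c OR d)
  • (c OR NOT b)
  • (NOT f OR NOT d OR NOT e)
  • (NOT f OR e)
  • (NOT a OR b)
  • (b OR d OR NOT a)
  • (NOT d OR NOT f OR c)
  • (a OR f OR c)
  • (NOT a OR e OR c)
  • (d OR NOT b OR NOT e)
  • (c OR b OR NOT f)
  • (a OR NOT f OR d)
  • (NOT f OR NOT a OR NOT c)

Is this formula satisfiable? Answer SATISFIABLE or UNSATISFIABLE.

SATISFIABLE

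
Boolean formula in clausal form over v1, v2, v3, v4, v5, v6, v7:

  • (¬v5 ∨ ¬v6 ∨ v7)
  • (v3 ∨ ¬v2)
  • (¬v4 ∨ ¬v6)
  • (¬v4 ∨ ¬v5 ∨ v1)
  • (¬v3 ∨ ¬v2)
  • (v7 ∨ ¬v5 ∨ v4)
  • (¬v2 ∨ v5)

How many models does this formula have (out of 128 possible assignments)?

Case analysis on v5 and v2:
  v5=1, v2=1: a clause becomes empty — 0.
  v5=1, v2=0: v3 free; 6 ways for (v1,v4,v6,v7) × 2^1 = 12.
  v5=0, v2=1: a clause becomes empty — 0.
  v5=0, v2=0: v1, v3, v7 free; 3 ways for (v4,v6) × 2^3 = 24.
Total: 0 + 12 + 0 + 24 = 36.

36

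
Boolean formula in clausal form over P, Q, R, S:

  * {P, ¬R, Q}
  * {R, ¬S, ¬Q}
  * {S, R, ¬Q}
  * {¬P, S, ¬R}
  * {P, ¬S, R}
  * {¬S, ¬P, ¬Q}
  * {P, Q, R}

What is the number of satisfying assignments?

The models are:
  P=F Q=T R=T S=F
  P=F Q=T R=T S=T
  P=T Q=F R=F S=F
  P=T Q=F R=F S=T
  P=T Q=F R=T S=T
That's 5 in total.

5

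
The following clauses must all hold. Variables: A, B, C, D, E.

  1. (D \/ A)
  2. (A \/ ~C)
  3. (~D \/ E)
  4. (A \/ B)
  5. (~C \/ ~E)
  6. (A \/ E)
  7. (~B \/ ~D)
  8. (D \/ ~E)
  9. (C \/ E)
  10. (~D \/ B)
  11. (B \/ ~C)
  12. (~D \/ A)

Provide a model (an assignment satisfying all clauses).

Pure literal: A appears only positively; assign A = True.
Set B = True and propagate.
  then D is forced to False.
  then E is forced to False.
  then C is forced to True.

A=1, B=1, C=1, D=0, E=0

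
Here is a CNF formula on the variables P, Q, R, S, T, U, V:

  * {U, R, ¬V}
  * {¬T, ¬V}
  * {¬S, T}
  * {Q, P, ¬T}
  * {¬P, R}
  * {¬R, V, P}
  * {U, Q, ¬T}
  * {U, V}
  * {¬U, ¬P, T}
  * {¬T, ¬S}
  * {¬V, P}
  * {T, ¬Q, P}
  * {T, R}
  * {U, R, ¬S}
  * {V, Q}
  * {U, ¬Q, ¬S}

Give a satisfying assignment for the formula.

P = True, Q = True, R = True, S = False, T = False, U = False, V = True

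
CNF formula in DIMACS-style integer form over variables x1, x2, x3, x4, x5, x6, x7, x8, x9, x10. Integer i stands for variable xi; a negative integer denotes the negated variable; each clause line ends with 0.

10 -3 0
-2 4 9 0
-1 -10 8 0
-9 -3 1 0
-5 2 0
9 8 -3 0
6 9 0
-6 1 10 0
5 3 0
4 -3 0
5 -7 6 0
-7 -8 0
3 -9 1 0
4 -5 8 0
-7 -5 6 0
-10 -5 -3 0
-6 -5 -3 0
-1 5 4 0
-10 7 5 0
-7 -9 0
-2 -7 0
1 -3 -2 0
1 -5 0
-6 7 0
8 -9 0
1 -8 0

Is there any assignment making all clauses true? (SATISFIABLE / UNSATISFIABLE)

Set x1 = True and propagate.
The remaining clauses are satisfied by x2 = True, x3 = False, x4 = False, x5 = True, x6 = False, x7 = False, x8 = True, x9 = True, x10 = True.
Every clause has at least one true literal under this assignment.
So x1 = True, x2 = True, x3 = False, x4 = False, x5 = True, x6 = False, x7 = False, x8 = True, x9 = True, x10 = True is a satisfying assignment.

SATISFIABLE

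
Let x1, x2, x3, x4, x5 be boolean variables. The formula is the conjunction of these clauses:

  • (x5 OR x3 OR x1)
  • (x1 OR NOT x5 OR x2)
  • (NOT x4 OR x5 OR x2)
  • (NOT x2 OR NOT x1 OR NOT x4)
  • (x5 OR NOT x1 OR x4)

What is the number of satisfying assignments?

13

Case analysis on x1 and x5:
  x1=1, x5=1: x3 free; 3 ways for (x2,x4) × 2^1 = 6.
  x1=1, x5=0: a clause becomes empty — 0.
  x1=0, x5=1: remaining (x2,x3,x4) ∈ {(1,0,0); (1,0,1); (1,1,0); (1,1,1)} — 4.
  x1=0, x5=0: remaining (x2,x3,x4) ∈ {(0,1,0); (1,1,0); (1,1,1)} — 3.
Total: 6 + 0 + 4 + 3 = 13.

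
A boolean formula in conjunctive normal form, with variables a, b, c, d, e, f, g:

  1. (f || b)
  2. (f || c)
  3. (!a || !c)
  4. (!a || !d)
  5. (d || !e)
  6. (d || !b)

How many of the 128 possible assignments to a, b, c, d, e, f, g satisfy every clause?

26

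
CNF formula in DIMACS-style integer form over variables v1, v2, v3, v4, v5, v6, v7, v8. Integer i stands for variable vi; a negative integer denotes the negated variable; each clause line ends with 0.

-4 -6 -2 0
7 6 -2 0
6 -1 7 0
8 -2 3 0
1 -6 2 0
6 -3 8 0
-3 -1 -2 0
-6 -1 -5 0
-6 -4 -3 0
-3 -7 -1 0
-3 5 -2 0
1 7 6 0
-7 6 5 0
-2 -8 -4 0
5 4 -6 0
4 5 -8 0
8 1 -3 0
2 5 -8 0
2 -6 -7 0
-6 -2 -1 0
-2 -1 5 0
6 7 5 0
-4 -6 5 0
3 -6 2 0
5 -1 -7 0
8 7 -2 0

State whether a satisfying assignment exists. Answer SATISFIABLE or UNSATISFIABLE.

SATISFIABLE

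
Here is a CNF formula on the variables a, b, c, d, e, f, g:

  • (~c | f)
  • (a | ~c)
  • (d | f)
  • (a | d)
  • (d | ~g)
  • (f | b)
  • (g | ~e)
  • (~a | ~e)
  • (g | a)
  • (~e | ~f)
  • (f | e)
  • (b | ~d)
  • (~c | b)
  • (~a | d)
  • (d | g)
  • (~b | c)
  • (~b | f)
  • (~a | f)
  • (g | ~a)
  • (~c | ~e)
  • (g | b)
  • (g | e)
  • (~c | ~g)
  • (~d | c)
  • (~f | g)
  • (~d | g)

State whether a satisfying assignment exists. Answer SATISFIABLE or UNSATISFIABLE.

g = True:
  propagation gives d=True, b=True, c=True; an empty clause results — contradiction.
g = False:
  propagation gives e=False; an empty clause results — contradiction.
Every branch closes, so no satisfying assignment exists.

UNSATISFIABLE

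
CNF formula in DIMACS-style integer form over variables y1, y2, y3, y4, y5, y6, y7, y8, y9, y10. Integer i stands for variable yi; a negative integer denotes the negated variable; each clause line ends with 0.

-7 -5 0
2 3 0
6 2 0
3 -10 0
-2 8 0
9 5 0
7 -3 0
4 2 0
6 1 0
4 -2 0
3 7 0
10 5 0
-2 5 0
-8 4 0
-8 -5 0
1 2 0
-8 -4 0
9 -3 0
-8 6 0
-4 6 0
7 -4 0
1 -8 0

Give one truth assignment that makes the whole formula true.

y1=1, y2=0, y3=1, y4=1, y5=0, y6=1, y7=1, y8=0, y9=1, y10=1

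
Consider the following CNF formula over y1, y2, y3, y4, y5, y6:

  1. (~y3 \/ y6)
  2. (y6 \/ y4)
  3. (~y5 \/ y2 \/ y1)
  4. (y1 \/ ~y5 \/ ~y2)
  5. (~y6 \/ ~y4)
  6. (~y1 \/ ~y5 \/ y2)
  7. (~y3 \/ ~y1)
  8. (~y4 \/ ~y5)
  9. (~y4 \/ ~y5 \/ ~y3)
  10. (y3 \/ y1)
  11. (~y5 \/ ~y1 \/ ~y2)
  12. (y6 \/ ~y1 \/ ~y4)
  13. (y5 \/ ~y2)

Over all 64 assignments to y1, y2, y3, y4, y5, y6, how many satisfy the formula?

The models are:
  y1=0 y2=0 y3=1 y4=0 y5=0 y6=1
  y1=1 y2=0 y3=0 y4=0 y5=0 y6=1
Count: 2.

2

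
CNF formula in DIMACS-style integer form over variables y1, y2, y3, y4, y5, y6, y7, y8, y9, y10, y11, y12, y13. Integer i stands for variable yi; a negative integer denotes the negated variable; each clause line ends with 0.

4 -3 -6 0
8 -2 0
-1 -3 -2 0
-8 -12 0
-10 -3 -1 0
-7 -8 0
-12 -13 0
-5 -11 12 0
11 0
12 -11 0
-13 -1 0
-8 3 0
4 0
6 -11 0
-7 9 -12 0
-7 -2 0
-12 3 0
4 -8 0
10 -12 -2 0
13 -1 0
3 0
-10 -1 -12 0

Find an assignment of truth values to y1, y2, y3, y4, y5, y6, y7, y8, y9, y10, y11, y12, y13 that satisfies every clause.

y1=False, y2=False, y3=True, y4=True, y5=False, y6=True, y7=True, y8=False, y9=True, y10=True, y11=True, y12=True, y13=False

Check each clause:
  1. (¬y6 ∨ ¬y3 ∨ y4) — y4 is true.
  2. (y8 ∨ ¬y2) — ¬y2 is true.
  3. (¬y1 ∨ ¬y3 ∨ ¬y2) — ¬y1 is true.
  4. (¬y12 ∨ ¬y8) — ¬y8 is true.
  5. (¬y10 ∨ ¬y1 ∨ ¬y3) — ¬y1 is true.
  6. (¬y7 ∨ ¬y8) — ¬y8 is true.
  7. (¬y13 ∨ ¬y12) — ¬y13 is true.
  8. (¬y5 ∨ ¬y11 ∨ y12) — ¬y5 is true.
  9. (y11) — y11 is true.
  10. (y12 ∨ ¬y11) — y12 is true.
  11. (¬y13 ∨ ¬y1) — ¬y13 is true.
  12. (y3 ∨ ¬y8) — ¬y8 is true.
  13. (y4) — y4 is true.
  14. (¬y11 ∨ y6) — y6 is true.
  15. (y9 ∨ ¬y12 ∨ ¬y7) — y9 is true.
  16. (¬y7 ∨ ¬y2) — ¬y2 is true.
  17. (¬y12 ∨ y3) — y3 is true.
  18. (y4 ∨ ¬y8) — ¬y8 is true.
  19. (¬y2 ∨ y10 ∨ ¬y12) — y10 is true.
  20. (y13 ∨ ¬y1) — ¬y1 is true.
  21. (y3) — y3 is true.
  22. (¬y1 ∨ ¬y12 ∨ ¬y10) — ¬y1 is true.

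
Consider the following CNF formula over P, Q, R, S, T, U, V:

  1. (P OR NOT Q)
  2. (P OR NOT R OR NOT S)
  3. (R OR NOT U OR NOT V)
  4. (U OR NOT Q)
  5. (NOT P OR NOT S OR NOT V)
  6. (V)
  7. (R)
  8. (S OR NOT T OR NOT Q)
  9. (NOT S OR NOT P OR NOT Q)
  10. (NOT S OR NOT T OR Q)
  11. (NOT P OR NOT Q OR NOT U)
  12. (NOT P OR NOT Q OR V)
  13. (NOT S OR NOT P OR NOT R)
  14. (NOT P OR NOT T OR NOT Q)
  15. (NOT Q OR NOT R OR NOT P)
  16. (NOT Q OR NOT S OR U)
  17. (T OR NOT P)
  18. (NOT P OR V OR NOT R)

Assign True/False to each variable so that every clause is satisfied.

P=False  Q=False  R=True  S=False  T=False  U=True  V=True

Check each clause:
  1. (P OR NOT Q) — NOT Q is true.
  2. (NOT S OR P OR NOT R) — NOT S is true.
  3. (NOT V OR NOT U OR R) — R is true.
  4. (NOT Q OR U) — U is true.
  5. (NOT S OR NOT V OR NOT P) — NOT S is true.
  6. (V) — V is true.
  7. (R) — R is true.
  8. (NOT Q OR S OR NOT T) — NOT T is true.
  9. (NOT Q OR NOT P OR NOT S) — NOT S is true.
  10. (NOT T OR Q OR NOT S) — NOT T is true.
  11. (NOT U OR NOT P OR NOT Q) — NOT Q is true.
  12. (NOT P OR V OR NOT Q) — NOT P is true.
  13. (NOT S OR NOT P OR NOT R) — NOT S is true.
  14. (NOT T OR NOT Q OR NOT P) — NOT T is true.
  15. (NOT P OR NOT R OR NOT Q) — NOT P is true.
  16. (NOT Q OR U OR NOT S) — NOT S is true.
  17. (T OR NOT P) — NOT P is true.
  18. (NOT R OR NOT P OR V) — NOT P is true.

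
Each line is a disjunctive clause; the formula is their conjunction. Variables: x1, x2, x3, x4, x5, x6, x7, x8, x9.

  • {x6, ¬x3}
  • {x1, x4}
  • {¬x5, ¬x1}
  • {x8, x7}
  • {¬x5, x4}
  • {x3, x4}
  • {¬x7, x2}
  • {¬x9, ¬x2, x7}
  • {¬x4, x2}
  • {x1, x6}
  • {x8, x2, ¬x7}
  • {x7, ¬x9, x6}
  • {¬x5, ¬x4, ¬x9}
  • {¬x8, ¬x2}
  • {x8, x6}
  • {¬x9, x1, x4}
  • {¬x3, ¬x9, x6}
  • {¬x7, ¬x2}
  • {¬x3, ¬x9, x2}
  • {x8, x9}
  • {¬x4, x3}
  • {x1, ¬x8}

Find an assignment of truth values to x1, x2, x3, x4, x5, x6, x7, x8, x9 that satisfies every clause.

Pure literal: x5 appears only negated; assign x5 = False.
x6 occurs only positively in the remaining clauses — set x6 = True.
Branch on x1: take x1 = True.
Try x2 = False.
  then x7 is forced to False.
  then x8 is forced to True.
  then x4 is forced to False.
  then x3 is forced to True.
  then x9 is forced to False.
Check each clause:
  1. {x6, ¬x3} — x6 is true.
  2. {x1, x4} — x1 is true.
  3. {¬x5, ¬x1} — ¬x5 is true.
  4. {x7, x8} — x8 is true.
  5. {x4, ¬x5} — ¬x5 is true.
  6. {x3, x4} — x3 is true.
  7. {¬x7, x2} — ¬x7 is true.
  8. {¬x9, x7, ¬x2} — ¬x2 is true.
  9. {¬x4, x2} — ¬x4 is true.
  10. {x1, x6} — x1 is true.
  11. {¬x7, x8, x2} — x8 is true.
  12. {¬x9, x6, x7} — x6 is true.
  13. {¬x5, ¬x4, ¬x9} — ¬x5 is true.
  14. {¬x8, ¬x2} — ¬x2 is true.
  15. {x8, x6} — x8 is true.
  16. {x1, x4, ¬x9} — x1 is true.
  17. {x6, ¬x3, ¬x9} — x6 is true.
  18. {¬x2, ¬x7} — ¬x7 is true.
  19. {¬x9, x2, ¬x3} — ¬x9 is true.
  20. {x8, x9} — x8 is true.
  21. {¬x4, x3} — x3 is true.
  22. {x1, ¬x8} — x1 is true.

x1=T, x2=F, x3=T, x4=F, x5=F, x6=T, x7=F, x8=T, x9=F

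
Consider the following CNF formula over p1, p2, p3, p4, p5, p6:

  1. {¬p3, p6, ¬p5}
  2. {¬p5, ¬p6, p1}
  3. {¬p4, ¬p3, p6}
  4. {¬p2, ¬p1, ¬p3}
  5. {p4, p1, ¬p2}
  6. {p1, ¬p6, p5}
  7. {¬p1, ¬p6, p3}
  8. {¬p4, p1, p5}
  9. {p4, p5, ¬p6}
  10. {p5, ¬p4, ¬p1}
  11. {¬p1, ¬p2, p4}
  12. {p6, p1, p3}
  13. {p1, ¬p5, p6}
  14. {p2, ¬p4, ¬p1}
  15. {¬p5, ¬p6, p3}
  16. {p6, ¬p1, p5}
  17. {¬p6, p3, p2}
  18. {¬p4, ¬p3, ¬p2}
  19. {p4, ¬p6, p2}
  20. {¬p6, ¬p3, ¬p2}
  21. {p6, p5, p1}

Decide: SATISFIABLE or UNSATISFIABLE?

Branch on p1: take p1 = True.
For the remaining variables, p2 = True, p3 = False, p4 = True, p5 = True, p6 = False works.
Every clause has at least one true literal under this assignment.
So p1=1, p2=1, p3=0, p4=1, p5=1, p6=0 is a satisfying assignment.

SATISFIABLE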